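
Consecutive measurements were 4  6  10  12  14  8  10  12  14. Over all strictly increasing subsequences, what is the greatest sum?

Let S[i] be the best sum of a strictly increasing subsequence ending at i:
i:      1  2  3  4  5  6  7  8  9
a[i]:   4  6 10 12 14  8 10 12 14
S:      4 10 20 32 46 18 28 40 54
Maximum is 54 (e.g. 4 + 6 + 8 + 10 + 12 + 14).

54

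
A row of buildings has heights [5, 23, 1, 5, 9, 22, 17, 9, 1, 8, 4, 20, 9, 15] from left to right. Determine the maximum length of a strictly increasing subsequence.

Track the smallest tail for each achievable length (strict):
5 → extends → [5]
23 → extends → [5, 23]
1 → replaces 5 → [1, 23]
5 → replaces 23 → [1, 5]
9 → extends → [1, 5, 9]
22 → extends → [1, 5, 9, 22]
17 → replaces 22 → [1, 5, 9, 17]
9 → already a tail → [1, 5, 9, 17]
1 → already a tail → [1, 5, 9, 17]
8 → replaces 9 → [1, 5, 8, 17]
4 → replaces 5 → [1, 4, 8, 17]
20 → extends → [1, 4, 8, 17, 20]
9 → replaces 17 → [1, 4, 8, 9, 20]
15 → replaces 20 → [1, 4, 8, 9, 15]
Five tails, so the longest strictly increasing subsequence has length 5 (e.g. 1, 5, 9, 17, 20).

5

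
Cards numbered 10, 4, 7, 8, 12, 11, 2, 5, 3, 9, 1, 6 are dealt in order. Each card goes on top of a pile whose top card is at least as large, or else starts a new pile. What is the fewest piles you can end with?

4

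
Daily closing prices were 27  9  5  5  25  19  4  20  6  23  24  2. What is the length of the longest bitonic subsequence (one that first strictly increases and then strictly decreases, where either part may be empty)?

6

inc[i] = longest strictly increasing subsequence ending at i; dec[i] = longest strictly decreasing subsequence starting at i:
i:      1  2  3  4  5  6  7  8  9 10 11 12
a[i]:  27  9  5  5 25 19  4 20  6 23 24  2
inc:    1  1  1  1  2  2  1  3  2  4  5  1
dec:    5  4  3  3  4  3  2  3  2  2  2  1
Best peak at i=11 (value 24): inc=5, dec=2, length 5+2−1 = 6.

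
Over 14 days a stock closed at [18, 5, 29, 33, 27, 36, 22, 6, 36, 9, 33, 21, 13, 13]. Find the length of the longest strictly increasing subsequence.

4

Let dp[i] be the length of the longest such subsequence ending at index i:
i:      1  2  3  4  5  6  7  8  9 10 11 12 13 14
a[i]:  18  5 29 33 27 36 22  6 36  9 33 21 13 13
dp:     1  1  2  3  2  4  2  2  4  3  4  4  4  4
Maximum dp value is 4.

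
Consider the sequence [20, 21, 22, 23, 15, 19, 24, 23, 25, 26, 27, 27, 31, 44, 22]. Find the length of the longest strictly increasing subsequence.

Let dp[i] be the length of the longest such subsequence ending at index i:
i:      1  2  3  4  5  6  7  8  9 10 11 12 13 14 15
a[i]:  20 21 22 23 15 19 24 23 25 26 27 27 31 44 22
dp:     1  2  3  4  1  2  5  4  6  7  8  8  9 10  3
Maximum dp value is 10.

10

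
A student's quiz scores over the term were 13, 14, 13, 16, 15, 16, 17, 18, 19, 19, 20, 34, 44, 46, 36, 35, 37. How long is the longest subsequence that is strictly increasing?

11

Track the smallest tail for each achievable length (strict):
13 → extends → [13]
14 → extends → [13, 14]
13 → already a tail → [13, 14]
16 → extends → [13, 14, 16]
15 → replaces 16 → [13, 14, 15]
16 → extends → [13, 14, 15, 16]
17 → extends → [13, 14, 15, 16, 17]
18 → extends → [13, 14, 15, 16, 17, 18]
19 → extends → [13, 14, 15, 16, 17, 18, 19]
19 → already a tail → [13, 14, 15, 16, 17, 18, 19]
20 → extends → [13, 14, 15, 16, 17, 18, 19, 20]
34 → extends → [13, 14, 15, 16, 17, 18, 19, 20, 34]
44 → extends → [13, 14, 15, 16, 17, 18, 19, 20, 34, 44]
46 → extends → [13, 14, 15, 16, 17, 18, 19, 20, 34, 44, 46]
36 → replaces 44 → [13, 14, 15, 16, 17, 18, 19, 20, 34, 36, 46]
35 → replaces 36 → [13, 14, 15, 16, 17, 18, 19, 20, 34, 35, 46]
37 → replaces 46 → [13, 14, 15, 16, 17, 18, 19, 20, 34, 35, 37]
Eleven tails, so the longest strictly increasing subsequence has length 11 (e.g. 13, 14, 15, 16, 17, 18, 19, 20, 34, 44, 46).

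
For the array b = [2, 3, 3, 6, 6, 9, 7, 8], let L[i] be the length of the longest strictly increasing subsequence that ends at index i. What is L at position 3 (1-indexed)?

2

dp[i] = 1 + max{dp[j] : j<i, b[j]<b[i]} (or 1 if no such j):
i:     1 2 3 4 5 6 7 8
b[i]:  2 3 3 6 6 9 7 8
dp:    1 2 2 3 3 4 4 5
At index 3 the value is 2.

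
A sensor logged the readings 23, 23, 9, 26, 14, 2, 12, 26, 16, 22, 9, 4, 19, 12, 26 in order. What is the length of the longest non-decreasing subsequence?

5

Track the smallest tail for each achievable length (allowing ties):
23 → extends → [23]
23 → extends → [23, 23]
9 → replaces 23 → [9, 23]
26 → extends → [9, 23, 26]
14 → replaces 23 → [9, 14, 26]
2 → replaces 9 → [2, 14, 26]
12 → replaces 14 → [2, 12, 26]
26 → extends → [2, 12, 26, 26]
16 → replaces 26 → [2, 12, 16, 26]
22 → replaces 26 → [2, 12, 16, 22]
9 → replaces 12 → [2, 9, 16, 22]
4 → replaces 9 → [2, 4, 16, 22]
19 → replaces 22 → [2, 4, 16, 19]
12 → replaces 16 → [2, 4, 12, 19]
26 → extends → [2, 4, 12, 19, 26]
Five tails, so the longest non-decreasing subsequence has length 5 (e.g. 23, 23, 26, 26, 26).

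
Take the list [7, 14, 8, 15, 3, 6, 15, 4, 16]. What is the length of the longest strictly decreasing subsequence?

4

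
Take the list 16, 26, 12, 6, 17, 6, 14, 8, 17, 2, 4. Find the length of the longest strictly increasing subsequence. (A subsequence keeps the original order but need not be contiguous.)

Let dp[i] be the length of the longest such subsequence ending at index i:
i:      1  2  3  4  5  6  7  8  9 10 11
a[i]:  16 26 12  6 17  6 14  8 17  2  4
dp:     1  2  1  1  2  1  2  2  3  1  2
Maximum dp value is 3.

3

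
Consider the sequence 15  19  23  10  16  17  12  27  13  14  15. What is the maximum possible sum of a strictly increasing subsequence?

84

Let S[i] be the best sum of a strictly increasing subsequence ending at i:
i:      1  2  3  4  5  6  7  8  9 10 11
a[i]:  15 19 23 10 16 17 12 27 13 14 15
S:     15 34 57 10 31 48 22 84 35 49 64
Maximum is 84 (e.g. 15 + 19 + 23 + 27).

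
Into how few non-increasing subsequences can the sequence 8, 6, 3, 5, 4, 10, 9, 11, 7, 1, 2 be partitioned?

Place each on the leftmost legal pile:
8 → new pile 1 (tops now [8])
6 → pile 1 (tops now [6])
3 → pile 1 (tops now [3])
5 → new pile 2 (tops now [3, 5])
4 → pile 2 (tops now [3, 4])
10 → new pile 3 (tops now [3, 4, 10])
9 → pile 3 (tops now [3, 4, 9])
11 → new pile 4 (tops now [3, 4, 9, 11])
7 → pile 3 (tops now [3, 4, 7, 11])
1 → pile 1 (tops now [1, 4, 7, 11])
2 → pile 2 (tops now [1, 2, 7, 11])
Four piles.

4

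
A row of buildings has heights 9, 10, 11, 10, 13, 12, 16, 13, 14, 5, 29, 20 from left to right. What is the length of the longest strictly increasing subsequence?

Track the smallest tail for each achievable length (strict):
9 → extends → [9]
10 → extends → [9, 10]
11 → extends → [9, 10, 11]
10 → already a tail → [9, 10, 11]
13 → extends → [9, 10, 11, 13]
12 → replaces 13 → [9, 10, 11, 12]
16 → extends → [9, 10, 11, 12, 16]
13 → replaces 16 → [9, 10, 11, 12, 13]
14 → extends → [9, 10, 11, 12, 13, 14]
5 → replaces 9 → [5, 10, 11, 12, 13, 14]
29 → extends → [5, 10, 11, 12, 13, 14, 29]
20 → replaces 29 → [5, 10, 11, 12, 13, 14, 20]
Seven tails, so the longest strictly increasing subsequence has length 7 (e.g. 9, 10, 11, 12, 13, 14, 29).

7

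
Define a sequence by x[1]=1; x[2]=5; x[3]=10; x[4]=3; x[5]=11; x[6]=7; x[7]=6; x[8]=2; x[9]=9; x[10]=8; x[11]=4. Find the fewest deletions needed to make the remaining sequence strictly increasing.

7

Fewest deletions = n − (longest strictly increasing subsequence).
Patience tails:
1 → extends → [1]
5 → extends → [1, 5]
10 → extends → [1, 5, 10]
3 → replaces 5 → [1, 3, 10]
11 → extends → [1, 3, 10, 11]
7 → replaces 10 → [1, 3, 7, 11]
6 → replaces 7 → [1, 3, 6, 11]
2 → replaces 3 → [1, 2, 6, 11]
9 → replaces 11 → [1, 2, 6, 9]
8 → replaces 9 → [1, 2, 6, 8]
4 → replaces 6 → [1, 2, 4, 8]
Longest strictly increasing subsequence has length 4, so deletions = 11 − 4 = 7.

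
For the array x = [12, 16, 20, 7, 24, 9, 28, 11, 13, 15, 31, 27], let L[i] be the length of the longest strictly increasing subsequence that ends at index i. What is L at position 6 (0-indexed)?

dp[i] = 1 + max{dp[j] : j<i, x[j]<x[i]} (or 1 if no such j):
i:      0  1  2  3  4  5  6  7  8  9 10 11
x[i]:  12 16 20  7 24  9 28 11 13 15 31 27
dp:     1  2  3  1  4  2  5  3  4  5  6  6
At index 6 the value is 5.

5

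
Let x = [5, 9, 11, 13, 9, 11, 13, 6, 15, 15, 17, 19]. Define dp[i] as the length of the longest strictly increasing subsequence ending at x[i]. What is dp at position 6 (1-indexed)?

3

dp[i] = 1 + max{dp[j] : j<i, x[j]<x[i]} (or 1 if no such j):
i:      1  2  3  4  5  6  7  8  9 10 11 12
x[i]:   5  9 11 13  9 11 13  6 15 15 17 19
dp:     1  2  3  4  2  3  4  2  5  5  6  7
At index 6 the value is 3.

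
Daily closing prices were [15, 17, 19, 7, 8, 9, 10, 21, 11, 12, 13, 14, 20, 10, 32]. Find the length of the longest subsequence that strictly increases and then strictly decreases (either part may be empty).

10

inc[i] = longest strictly increasing subsequence ending at i; dec[i] = longest strictly decreasing subsequence starting at i:
i:      1  2  3  4  5  6  7  8  9 10 11 12 13 14 15
a[i]:  15 17 19  7  8  9 10 21 11 12 13 14 20 10 32
inc:    1  2  3  1  2  3  4  5  5  6  7  8  9  4 10
dec:    3  3  3  1  1  1  1  3  2  2  2  2  2  1  1
Best peak at i=13 (value 20): inc=9, dec=2, length 9+2−1 = 10.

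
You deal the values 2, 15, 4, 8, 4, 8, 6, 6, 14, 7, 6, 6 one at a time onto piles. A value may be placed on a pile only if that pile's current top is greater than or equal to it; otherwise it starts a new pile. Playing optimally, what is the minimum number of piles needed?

The minimum number of non-increasing subsequences covering a sequence equals the length of its longest strictly increasing subsequence.
LIS length is 4 (e.g. 2, 4, 8, 14), so 4 piles are needed.

4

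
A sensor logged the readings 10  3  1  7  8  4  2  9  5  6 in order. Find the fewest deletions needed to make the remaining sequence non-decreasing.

Fewest deletions = n − (longest non-decreasing subsequence).
Patience tails:
10 → extends → [10]
3 → replaces 10 → [3]
1 → replaces 3 → [1]
7 → extends → [1, 7]
8 → extends → [1, 7, 8]
4 → replaces 7 → [1, 4, 8]
2 → replaces 4 → [1, 2, 8]
9 → extends → [1, 2, 8, 9]
5 → replaces 8 → [1, 2, 5, 9]
6 → replaces 9 → [1, 2, 5, 6]
Longest non-decreasing subsequence has length 4, so deletions = 10 − 4 = 6.

6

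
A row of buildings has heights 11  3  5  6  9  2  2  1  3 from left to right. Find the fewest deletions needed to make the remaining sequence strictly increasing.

5

Fewest deletions = n − (longest strictly increasing subsequence).
i:      1  2  3  4  5  6  7  8  9
a[i]:  11  3  5  6  9  2  2  1  3
dp:     1  1  2  3  4  1  1  1  2
max dp = 4, so deletions = 9 − 4 = 5.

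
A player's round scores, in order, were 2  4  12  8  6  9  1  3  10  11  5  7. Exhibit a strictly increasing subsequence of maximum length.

2, 4, 8, 9, 10, 11

Patience tails give the LIS length; then backtrack through the dp parents:
2 → extends → [2]
4 → extends → [2, 4]
12 → extends → [2, 4, 12]
8 → replaces 12 → [2, 4, 8]
6 → replaces 8 → [2, 4, 6]
9 → extends → [2, 4, 6, 9]
1 → replaces 2 → [1, 4, 6, 9]
3 → replaces 4 → [1, 3, 6, 9]
10 → extends → [1, 3, 6, 9, 10]
11 → extends → [1, 3, 6, 9, 10, 11]
5 → replaces 6 → [1, 3, 5, 9, 10, 11]
7 → replaces 9 → [1, 3, 5, 7, 10, 11]
Length 6; one witness is 2, 4, 8, 9, 10, 11.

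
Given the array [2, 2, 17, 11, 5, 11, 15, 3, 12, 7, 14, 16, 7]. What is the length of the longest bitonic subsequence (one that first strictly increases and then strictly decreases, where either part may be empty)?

7

inc[i] = longest strictly increasing subsequence ending at i; dec[i] = longest strictly decreasing subsequence starting at i:
i:      1  2  3  4  5  6  7  8  9 10 11 12 13
a[i]:   2  2 17 11  5 11 15  3 12  7 14 16  7
inc:    1  1  2  2  2  3  4  2  4  3  5  6  3
dec:    1  1  4  3  2  2  3  1  2  1  2  2  1
Best peak at i=12 (value 16): inc=6, dec=2, length 6+2−1 = 7.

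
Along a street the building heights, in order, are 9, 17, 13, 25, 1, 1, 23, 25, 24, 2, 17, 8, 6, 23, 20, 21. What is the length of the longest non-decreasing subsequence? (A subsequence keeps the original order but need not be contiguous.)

6

Track the smallest tail for each achievable length (allowing ties):
9 → extends → [9]
17 → extends → [9, 17]
13 → replaces 17 → [9, 13]
25 → extends → [9, 13, 25]
1 → replaces 9 → [1, 13, 25]
1 → replaces 13 → [1, 1, 25]
23 → replaces 25 → [1, 1, 23]
25 → extends → [1, 1, 23, 25]
24 → replaces 25 → [1, 1, 23, 24]
2 → replaces 23 → [1, 1, 2, 24]
17 → replaces 24 → [1, 1, 2, 17]
8 → replaces 17 → [1, 1, 2, 8]
6 → replaces 8 → [1, 1, 2, 6]
23 → extends → [1, 1, 2, 6, 23]
20 → replaces 23 → [1, 1, 2, 6, 20]
21 → extends → [1, 1, 2, 6, 20, 21]
Six tails, so the longest non-decreasing subsequence has length 6 (e.g. 1, 1, 2, 17, 20, 21).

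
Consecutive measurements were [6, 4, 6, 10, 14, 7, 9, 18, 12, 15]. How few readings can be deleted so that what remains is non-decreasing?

4

Fewest deletions = n − (longest non-decreasing subsequence).
i:      1  2  3  4  5  6  7  8  9 10
a[i]:   6  4  6 10 14  7  9 18 12 15
dp:     1  1  2  3  4  3  4  5  5  6
max dp = 6, so deletions = 10 − 6 = 4.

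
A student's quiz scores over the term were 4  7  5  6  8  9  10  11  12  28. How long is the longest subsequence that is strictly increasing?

9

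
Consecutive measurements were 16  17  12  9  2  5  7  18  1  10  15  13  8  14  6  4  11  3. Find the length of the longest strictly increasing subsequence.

6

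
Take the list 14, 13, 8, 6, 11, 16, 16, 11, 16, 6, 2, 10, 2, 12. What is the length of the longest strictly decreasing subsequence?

5

Let dp[i] be the longest strictly decreasing subsequence ending at i:
i:      1  2  3  4  5  6  7  8  9 10 11 12 13 14
a[i]:  14 13  8  6 11 16 16 11 16  6  2 10  2 12
dp:     1  2  3  4  3  1  1  3  1  4  5  4  5  3
Maximum is 5.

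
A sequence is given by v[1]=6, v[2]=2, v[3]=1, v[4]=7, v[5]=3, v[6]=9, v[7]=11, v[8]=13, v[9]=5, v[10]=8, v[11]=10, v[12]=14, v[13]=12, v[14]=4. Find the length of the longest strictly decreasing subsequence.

3

Let dp[i] be the longest strictly decreasing subsequence ending at i:
i:      1  2  3  4  5  6  7  8  9 10 11 12 13 14
v[i]:   6  2  1  7  3  9 11 13  5  8 10 14 12  4
dp:     1  2  3  1  2  1  1  1  2  2  2  1  2  3
Maximum is 3.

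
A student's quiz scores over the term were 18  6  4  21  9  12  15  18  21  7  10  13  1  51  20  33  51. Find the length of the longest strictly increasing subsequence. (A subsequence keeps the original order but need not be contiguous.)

Let dp[i] be the length of the longest such subsequence ending at index i:
i:      1  2  3  4  5  6  7  8  9 10 11 12 13 14 15 16 17
a[i]:  18  6  4 21  9 12 15 18 21  7 10 13  1 51 20 33 51
dp:     1  1  1  2  2  3  4  5  6  2  3  4  1  7  6  7  8
Maximum dp value is 8.

8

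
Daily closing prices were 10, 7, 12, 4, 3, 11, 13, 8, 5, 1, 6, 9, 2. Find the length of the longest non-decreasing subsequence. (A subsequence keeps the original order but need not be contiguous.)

4

Let dp[i] be the length of the longest such subsequence ending at index i:
i:      1  2  3  4  5  6  7  8  9 10 11 12 13
a[i]:  10  7 12  4  3 11 13  8  5  1  6  9  2
dp:     1  1  2  1  1  2  3  2  2  1  3  4  2
Maximum dp value is 4.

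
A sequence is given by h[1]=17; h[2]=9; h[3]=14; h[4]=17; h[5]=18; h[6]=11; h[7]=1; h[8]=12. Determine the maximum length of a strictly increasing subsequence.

4

Let dp[i] be the length of the longest such subsequence ending at index i:
i:      1  2  3  4  5  6  7  8
h[i]:  17  9 14 17 18 11  1 12
dp:     1  1  2  3  4  2  1  3
Maximum dp value is 4.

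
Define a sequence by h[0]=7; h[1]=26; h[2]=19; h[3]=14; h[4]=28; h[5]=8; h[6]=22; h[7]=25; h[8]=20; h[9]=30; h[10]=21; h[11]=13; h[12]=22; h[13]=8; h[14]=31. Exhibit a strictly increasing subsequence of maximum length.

7, 19, 22, 25, 30, 31

Patience tails give the LIS length; then backtrack through the dp parents:
7 → extends → [7]
26 → extends → [7, 26]
19 → replaces 26 → [7, 19]
14 → replaces 19 → [7, 14]
28 → extends → [7, 14, 28]
8 → replaces 14 → [7, 8, 28]
22 → replaces 28 → [7, 8, 22]
25 → extends → [7, 8, 22, 25]
20 → replaces 22 → [7, 8, 20, 25]
30 → extends → [7, 8, 20, 25, 30]
21 → replaces 25 → [7, 8, 20, 21, 30]
13 → replaces 20 → [7, 8, 13, 21, 30]
22 → replaces 30 → [7, 8, 13, 21, 22]
8 → already a tail → [7, 8, 13, 21, 22]
31 → extends → [7, 8, 13, 21, 22, 31]
Length 6; one witness is 7, 19, 22, 25, 30, 31.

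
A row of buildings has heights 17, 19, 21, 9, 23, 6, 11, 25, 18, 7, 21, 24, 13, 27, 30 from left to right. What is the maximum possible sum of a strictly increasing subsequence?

Let S[i] be the best sum of a strictly increasing subsequence ending at i:
i:       1   2   3   4   5   6   7   8   9  10  11  12  13  14  15
a[i]:   17  19  21   9  23   6  11  25  18   7  21  24  13  27  30
S:      17  36  57   9  80   6  20 105  38  13  59 104  33 132 162
Maximum is 162 (e.g. 17 + 19 + 21 + 23 + 25 + 27 + 30).

162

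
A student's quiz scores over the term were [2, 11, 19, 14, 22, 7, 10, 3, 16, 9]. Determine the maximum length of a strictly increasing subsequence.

Let dp[i] be the length of the longest such subsequence ending at index i:
i:      1  2  3  4  5  6  7  8  9 10
a[i]:   2 11 19 14 22  7 10  3 16  9
dp:     1  2  3  3  4  2  3  2  4  3
Maximum dp value is 4.

4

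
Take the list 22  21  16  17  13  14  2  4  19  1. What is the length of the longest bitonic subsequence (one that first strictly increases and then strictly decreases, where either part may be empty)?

inc[i] = longest strictly increasing subsequence ending at i; dec[i] = longest strictly decreasing subsequence starting at i:
i:      1  2  3  4  5  6  7  8  9 10
a[i]:  22 21 16 17 13 14  2  4 19  1
inc:    1  1  1  2  1  2  1  2  3  1
dec:    6  5  4  4  3  3  2  2  2  1
Best peak at i=1 (value 22): inc=1, dec=6, length 1+6−1 = 6.

6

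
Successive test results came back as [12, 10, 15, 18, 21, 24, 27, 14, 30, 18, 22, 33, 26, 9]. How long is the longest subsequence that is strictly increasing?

Track the smallest tail for each achievable length (strict):
12 → extends → [12]
10 → replaces 12 → [10]
15 → extends → [10, 15]
18 → extends → [10, 15, 18]
21 → extends → [10, 15, 18, 21]
24 → extends → [10, 15, 18, 21, 24]
27 → extends → [10, 15, 18, 21, 24, 27]
14 → replaces 15 → [10, 14, 18, 21, 24, 27]
30 → extends → [10, 14, 18, 21, 24, 27, 30]
18 → already a tail → [10, 14, 18, 21, 24, 27, 30]
22 → replaces 24 → [10, 14, 18, 21, 22, 27, 30]
33 → extends → [10, 14, 18, 21, 22, 27, 30, 33]
26 → replaces 27 → [10, 14, 18, 21, 22, 26, 30, 33]
9 → replaces 10 → [9, 14, 18, 21, 22, 26, 30, 33]
Eight tails, so the longest strictly increasing subsequence has length 8 (e.g. 12, 15, 18, 21, 24, 27, 30, 33).

8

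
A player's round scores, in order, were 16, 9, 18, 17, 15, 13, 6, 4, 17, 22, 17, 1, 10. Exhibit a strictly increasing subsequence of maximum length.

Patience tails give the LIS length; then backtrack through the dp parents:
16 → extends → [16]
9 → replaces 16 → [9]
18 → extends → [9, 18]
17 → replaces 18 → [9, 17]
15 → replaces 17 → [9, 15]
13 → replaces 15 → [9, 13]
6 → replaces 9 → [6, 13]
4 → replaces 6 → [4, 13]
17 → extends → [4, 13, 17]
22 → extends → [4, 13, 17, 22]
17 → already a tail → [4, 13, 17, 22]
1 → replaces 4 → [1, 13, 17, 22]
10 → replaces 13 → [1, 10, 17, 22]
Length 4; one witness is 9, 15, 17, 22.

9, 15, 17, 22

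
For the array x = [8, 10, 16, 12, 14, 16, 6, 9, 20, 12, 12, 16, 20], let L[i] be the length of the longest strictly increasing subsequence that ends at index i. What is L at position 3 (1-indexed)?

dp[i] = 1 + max{dp[j] : j<i, x[j]<x[i]} (or 1 if no such j):
i:      1  2  3  4  5  6  7  8  9 10 11 12 13
x[i]:   8 10 16 12 14 16  6  9 20 12 12 16 20
dp:     1  2  3  3  4  5  1  2  6  3  3  5  6
At index 3 the value is 3.

3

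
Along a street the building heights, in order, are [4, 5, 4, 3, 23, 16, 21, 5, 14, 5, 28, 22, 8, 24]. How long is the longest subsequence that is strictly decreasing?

Negate each value so 'decreasing' becomes 'increasing', then run patience tails on the negated sequence:
-4 → extends → [-4]
-5 → replaces -4 → [-5]
-4 → extends → [-5, -4]
-3 → extends → [-5, -4, -3]
-23 → replaces -5 → [-23, -4, -3]
-16 → replaces -4 → [-23, -16, -3]
-21 → replaces -16 → [-23, -21, -3]
-5 → replaces -3 → [-23, -21, -5]
-14 → replaces -5 → [-23, -21, -14]
-5 → extends → [-23, -21, -14, -5]
-28 → replaces -23 → [-28, -21, -14, -5]
-22 → replaces -21 → [-28, -22, -14, -5]
-8 → replaces -5 → [-28, -22, -14, -8]
-24 → replaces -22 → [-28, -24, -14, -8]
Four tails, so the longest strictly decreasing subsequence of the original has length 4.

4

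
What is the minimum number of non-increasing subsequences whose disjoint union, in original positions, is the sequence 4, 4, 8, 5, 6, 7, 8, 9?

6

Place each on the leftmost legal pile:
4 → new pile 1 (tops now [4])
4 → pile 1 (tops now [4])
8 → new pile 2 (tops now [4, 8])
5 → pile 2 (tops now [4, 5])
6 → new pile 3 (tops now [4, 5, 6])
7 → new pile 4 (tops now [4, 5, 6, 7])
8 → new pile 5 (tops now [4, 5, 6, 7, 8])
9 → new pile 6 (tops now [4, 5, 6, 7, 8, 9])
Six piles.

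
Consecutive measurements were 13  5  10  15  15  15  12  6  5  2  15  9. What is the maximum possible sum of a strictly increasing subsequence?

42

Let S[i] be the best sum of a strictly increasing subsequence ending at i:
i:      1  2  3  4  5  6  7  8  9 10 11 12
a[i]:  13  5 10 15 15 15 12  6  5  2 15  9
S:     13  5 15 30 30 30 27 11  5  2 42 20
Maximum is 42 (e.g. 5 + 10 + 12 + 15).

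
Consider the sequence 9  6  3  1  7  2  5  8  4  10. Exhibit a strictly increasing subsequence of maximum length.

1, 2, 5, 8, 10

Patience tails give the LIS length; then backtrack through the dp parents:
9 → extends → [9]
6 → replaces 9 → [6]
3 → replaces 6 → [3]
1 → replaces 3 → [1]
7 → extends → [1, 7]
2 → replaces 7 → [1, 2]
5 → extends → [1, 2, 5]
8 → extends → [1, 2, 5, 8]
4 → replaces 5 → [1, 2, 4, 8]
10 → extends → [1, 2, 4, 8, 10]
Length 5; one witness is 1, 2, 5, 8, 10.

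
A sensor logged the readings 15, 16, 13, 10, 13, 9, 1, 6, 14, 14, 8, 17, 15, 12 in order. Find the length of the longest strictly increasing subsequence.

Let dp[i] be the length of the longest such subsequence ending at index i:
i:      1  2  3  4  5  6  7  8  9 10 11 12 13 14
a[i]:  15 16 13 10 13  9  1  6 14 14  8 17 15 12
dp:     1  2  1  1  2  1  1  2  3  3  3  4  4  4
Maximum dp value is 4.

4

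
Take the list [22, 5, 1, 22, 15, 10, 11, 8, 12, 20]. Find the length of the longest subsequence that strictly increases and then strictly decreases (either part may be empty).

inc[i] = longest strictly increasing subsequence ending at i; dec[i] = longest strictly decreasing subsequence starting at i:
i:      1  2  3  4  5  6  7  8  9 10
a[i]:  22  5  1 22 15 10 11  8 12 20
inc:    1  1  1  2  2  2  3  2  4  5
dec:    4  2  1  4  3  2  2  1  1  1
Best peak at i=4 (value 22): inc=2, dec=4, length 2+4−1 = 5.

5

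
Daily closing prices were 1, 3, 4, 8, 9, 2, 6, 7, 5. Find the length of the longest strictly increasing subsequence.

5

Let dp[i] be the length of the longest such subsequence ending at index i:
i:     1 2 3 4 5 6 7 8 9
a[i]:  1 3 4 8 9 2 6 7 5
dp:    1 2 3 4 5 2 4 5 4
Maximum dp value is 5.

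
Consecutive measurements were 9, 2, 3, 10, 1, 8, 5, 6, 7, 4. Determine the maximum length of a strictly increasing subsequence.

Let dp[i] be the length of the longest such subsequence ending at index i:
i:      1  2  3  4  5  6  7  8  9 10
a[i]:   9  2  3 10  1  8  5  6  7  4
dp:     1  1  2  3  1  3  3  4  5  3
Maximum dp value is 5.

5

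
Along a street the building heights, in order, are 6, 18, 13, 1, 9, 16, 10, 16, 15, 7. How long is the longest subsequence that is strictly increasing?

Track the smallest tail for each achievable length (strict):
6 → extends → [6]
18 → extends → [6, 18]
13 → replaces 18 → [6, 13]
1 → replaces 6 → [1, 13]
9 → replaces 13 → [1, 9]
16 → extends → [1, 9, 16]
10 → replaces 16 → [1, 9, 10]
16 → extends → [1, 9, 10, 16]
15 → replaces 16 → [1, 9, 10, 15]
7 → replaces 9 → [1, 7, 10, 15]
Four tails, so the longest strictly increasing subsequence has length 4 (e.g. 6, 9, 10, 16).

4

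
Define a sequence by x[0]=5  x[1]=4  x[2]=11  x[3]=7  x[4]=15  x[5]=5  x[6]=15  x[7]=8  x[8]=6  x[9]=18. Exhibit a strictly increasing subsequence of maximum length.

5, 11, 15, 18

Patience tails give the LIS length; then backtrack through the dp parents:
5 → extends → [5]
4 → replaces 5 → [4]
11 → extends → [4, 11]
7 → replaces 11 → [4, 7]
15 → extends → [4, 7, 15]
5 → replaces 7 → [4, 5, 15]
15 → already a tail → [4, 5, 15]
8 → replaces 15 → [4, 5, 8]
6 → replaces 8 → [4, 5, 6]
18 → extends → [4, 5, 6, 18]
Length 4; one witness is 5, 11, 15, 18.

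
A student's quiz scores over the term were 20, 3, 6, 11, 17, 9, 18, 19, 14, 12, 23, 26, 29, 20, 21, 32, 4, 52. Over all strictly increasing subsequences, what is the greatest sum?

Let S[i] be the best sum of a strictly increasing subsequence ending at i:
i:       1   2   3   4   5   6   7   8   9  10  11  12  13  14  15  16  17  18
a[i]:   20   3   6  11  17   9  18  19  14  12  23  26  29  20  21  32   4  52
S:      20   3   9  20  37  18  55  74  34  32  97 123 152  94 115 184   7 236
Maximum is 236 (e.g. 3 + 6 + 11 + 17 + 18 + 19 + 23 + 26 + 29 + 32 + 52).

236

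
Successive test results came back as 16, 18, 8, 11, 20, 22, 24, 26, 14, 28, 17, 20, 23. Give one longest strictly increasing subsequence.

Patience tails give the LIS length; then backtrack through the dp parents:
16 → extends → [16]
18 → extends → [16, 18]
8 → replaces 16 → [8, 18]
11 → replaces 18 → [8, 11]
20 → extends → [8, 11, 20]
22 → extends → [8, 11, 20, 22]
24 → extends → [8, 11, 20, 22, 24]
26 → extends → [8, 11, 20, 22, 24, 26]
14 → replaces 20 → [8, 11, 14, 22, 24, 26]
28 → extends → [8, 11, 14, 22, 24, 26, 28]
17 → replaces 22 → [8, 11, 14, 17, 24, 26, 28]
20 → replaces 24 → [8, 11, 14, 17, 20, 26, 28]
23 → replaces 26 → [8, 11, 14, 17, 20, 23, 28]
Length 7; one witness is 16, 18, 20, 22, 24, 26, 28.

16, 18, 20, 22, 24, 26, 28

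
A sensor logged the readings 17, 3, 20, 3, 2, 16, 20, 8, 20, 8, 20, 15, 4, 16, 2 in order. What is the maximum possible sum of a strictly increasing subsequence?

42

Let S[i] be the best sum of a strictly increasing subsequence ending at i:
i:      1  2  3  4  5  6  7  8  9 10 11 12 13 14 15
a[i]:  17  3 20  3  2 16 20  8 20  8 20 15  4 16  2
S:     17  3 37  3  2 19 39 11 39 11 39 26  7 42  2
Maximum is 42 (e.g. 3 + 8 + 15 + 16).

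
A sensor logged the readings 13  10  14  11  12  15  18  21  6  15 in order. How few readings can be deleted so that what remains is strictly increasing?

4

Fewest deletions = n − (longest strictly increasing subsequence).
Patience tails:
13 → extends → [13]
10 → replaces 13 → [10]
14 → extends → [10, 14]
11 → replaces 14 → [10, 11]
12 → extends → [10, 11, 12]
15 → extends → [10, 11, 12, 15]
18 → extends → [10, 11, 12, 15, 18]
21 → extends → [10, 11, 12, 15, 18, 21]
6 → replaces 10 → [6, 11, 12, 15, 18, 21]
15 → already a tail → [6, 11, 12, 15, 18, 21]
Longest strictly increasing subsequence has length 6, so deletions = 10 − 6 = 4.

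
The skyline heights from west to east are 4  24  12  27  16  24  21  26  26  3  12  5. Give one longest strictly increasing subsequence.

4, 12, 16, 24, 26

Patience tails give the LIS length; then backtrack through the dp parents:
4 → extends → [4]
24 → extends → [4, 24]
12 → replaces 24 → [4, 12]
27 → extends → [4, 12, 27]
16 → replaces 27 → [4, 12, 16]
24 → extends → [4, 12, 16, 24]
21 → replaces 24 → [4, 12, 16, 21]
26 → extends → [4, 12, 16, 21, 26]
26 → already a tail → [4, 12, 16, 21, 26]
3 → replaces 4 → [3, 12, 16, 21, 26]
12 → already a tail → [3, 12, 16, 21, 26]
5 → replaces 12 → [3, 5, 16, 21, 26]
Length 5; one witness is 4, 12, 16, 24, 26.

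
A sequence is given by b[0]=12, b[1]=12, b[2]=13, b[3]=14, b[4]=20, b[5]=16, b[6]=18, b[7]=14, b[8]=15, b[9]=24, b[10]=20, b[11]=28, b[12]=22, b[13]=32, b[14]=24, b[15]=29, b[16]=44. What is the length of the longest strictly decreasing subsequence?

3

Let dp[i] be the longest strictly decreasing subsequence ending at i:
i:      0  1  2  3  4  5  6  7  8  9 10 11 12 13 14 15 16
b[i]:  12 12 13 14 20 16 18 14 15 24 20 28 22 32 24 29 44
dp:     1  1  1  1  1  2  2  3  3  1  2  1  2  1  2  2  1
Maximum is 3.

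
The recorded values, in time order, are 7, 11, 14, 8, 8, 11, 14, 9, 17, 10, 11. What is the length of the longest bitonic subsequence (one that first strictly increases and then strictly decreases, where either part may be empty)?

6

inc[i] = longest strictly increasing subsequence ending at i; dec[i] = longest strictly decreasing subsequence starting at i:
i:      1  2  3  4  5  6  7  8  9 10 11
a[i]:   7 11 14  8  8 11 14  9 17 10 11
inc:    1  2  3  2  2  3  4  3  5  4  5
dec:    1  2  3  1  1  2  2  1  2  1  1
Best peak at i=9 (value 17): inc=5, dec=2, length 5+2−1 = 6.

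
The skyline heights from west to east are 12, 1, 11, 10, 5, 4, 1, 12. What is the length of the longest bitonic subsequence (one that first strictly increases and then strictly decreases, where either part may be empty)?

inc[i] = longest strictly increasing subsequence ending at i; dec[i] = longest strictly decreasing subsequence starting at i:
i:      1  2  3  4  5  6  7  8
a[i]:  12  1 11 10  5  4  1 12
inc:    1  1  2  2  2  2  1  3
dec:    6  1  5  4  3  2  1  1
Best peak at i=1 (value 12): inc=1, dec=6, length 1+6−1 = 6.

6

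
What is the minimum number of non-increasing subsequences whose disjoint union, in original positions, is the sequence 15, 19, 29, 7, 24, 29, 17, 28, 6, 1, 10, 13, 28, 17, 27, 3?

5

Place each on the leftmost legal pile:
15 → new pile 1 (tops now [15])
19 → new pile 2 (tops now [15, 19])
29 → new pile 3 (tops now [15, 19, 29])
7 → pile 1 (tops now [7, 19, 29])
24 → pile 3 (tops now [7, 19, 24])
29 → new pile 4 (tops now [7, 19, 24, 29])
17 → pile 2 (tops now [7, 17, 24, 29])
28 → pile 4 (tops now [7, 17, 24, 28])
6 → pile 1 (tops now [6, 17, 24, 28])
1 → pile 1 (tops now [1, 17, 24, 28])
10 → pile 2 (tops now [1, 10, 24, 28])
13 → pile 3 (tops now [1, 10, 13, 28])
28 → pile 4 (tops now [1, 10, 13, 28])
17 → pile 4 (tops now [1, 10, 13, 17])
27 → new pile 5 (tops now [1, 10, 13, 17, 27])
3 → pile 2 (tops now [1, 3, 13, 17, 27])
Five piles.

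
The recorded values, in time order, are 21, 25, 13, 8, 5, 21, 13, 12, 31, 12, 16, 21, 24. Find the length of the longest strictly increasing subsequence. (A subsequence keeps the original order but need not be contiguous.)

5

Track the smallest tail for each achievable length (strict):
21 → extends → [21]
25 → extends → [21, 25]
13 → replaces 21 → [13, 25]
8 → replaces 13 → [8, 25]
5 → replaces 8 → [5, 25]
21 → replaces 25 → [5, 21]
13 → replaces 21 → [5, 13]
12 → replaces 13 → [5, 12]
31 → extends → [5, 12, 31]
12 → already a tail → [5, 12, 31]
16 → replaces 31 → [5, 12, 16]
21 → extends → [5, 12, 16, 21]
24 → extends → [5, 12, 16, 21, 24]
Five tails, so the longest strictly increasing subsequence has length 5 (e.g. 8, 13, 16, 21, 24).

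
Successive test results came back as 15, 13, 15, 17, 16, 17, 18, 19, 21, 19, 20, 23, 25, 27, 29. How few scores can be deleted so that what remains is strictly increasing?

Fewest deletions = n − (longest strictly increasing subsequence).
Patience tails:
15 → extends → [15]
13 → replaces 15 → [13]
15 → extends → [13, 15]
17 → extends → [13, 15, 17]
16 → replaces 17 → [13, 15, 16]
17 → extends → [13, 15, 16, 17]
18 → extends → [13, 15, 16, 17, 18]
19 → extends → [13, 15, 16, 17, 18, 19]
21 → extends → [13, 15, 16, 17, 18, 19, 21]
19 → already a tail → [13, 15, 16, 17, 18, 19, 21]
20 → replaces 21 → [13, 15, 16, 17, 18, 19, 20]
23 → extends → [13, 15, 16, 17, 18, 19, 20, 23]
25 → extends → [13, 15, 16, 17, 18, 19, 20, 23, 25]
27 → extends → [13, 15, 16, 17, 18, 19, 20, 23, 25, 27]
29 → extends → [13, 15, 16, 17, 18, 19, 20, 23, 25, 27, 29]
Longest strictly increasing subsequence has length 11, so deletions = 15 − 11 = 4.

4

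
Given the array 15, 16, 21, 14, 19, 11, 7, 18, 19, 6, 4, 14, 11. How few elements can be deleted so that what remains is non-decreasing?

9

Fewest deletions = n − (longest non-decreasing subsequence).
i:      1  2  3  4  5  6  7  8  9 10 11 12 13
a[i]:  15 16 21 14 19 11  7 18 19  6  4 14 11
dp:     1  2  3  1  3  1  1  3  4  1  1  2  2
max dp = 4, so deletions = 13 − 4 = 9.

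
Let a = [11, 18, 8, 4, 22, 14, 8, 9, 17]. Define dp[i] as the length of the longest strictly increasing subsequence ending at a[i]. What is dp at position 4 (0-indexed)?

3

dp[i] = 1 + max{dp[j] : j<i, a[j]<a[i]} (or 1 if no such j):
i:      0  1  2  3  4  5  6  7  8
a[i]:  11 18  8  4 22 14  8  9 17
dp:     1  2  1  1  3  2  2  3  4
At index 4 the value is 3.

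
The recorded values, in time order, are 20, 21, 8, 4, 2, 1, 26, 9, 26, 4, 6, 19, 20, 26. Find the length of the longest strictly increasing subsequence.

6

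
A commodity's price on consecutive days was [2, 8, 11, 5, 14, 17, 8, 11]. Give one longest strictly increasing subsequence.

Patience tails give the LIS length; then backtrack through the dp parents:
2 → extends → [2]
8 → extends → [2, 8]
11 → extends → [2, 8, 11]
5 → replaces 8 → [2, 5, 11]
14 → extends → [2, 5, 11, 14]
17 → extends → [2, 5, 11, 14, 17]
8 → replaces 11 → [2, 5, 8, 14, 17]
11 → replaces 14 → [2, 5, 8, 11, 17]
Length 5; one witness is 2, 8, 11, 14, 17.

2, 8, 11, 14, 17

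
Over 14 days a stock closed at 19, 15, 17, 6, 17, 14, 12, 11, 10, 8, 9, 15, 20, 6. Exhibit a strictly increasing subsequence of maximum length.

Patience tails give the LIS length; then backtrack through the dp parents:
19 → extends → [19]
15 → replaces 19 → [15]
17 → extends → [15, 17]
6 → replaces 15 → [6, 17]
17 → already a tail → [6, 17]
14 → replaces 17 → [6, 14]
12 → replaces 14 → [6, 12]
11 → replaces 12 → [6, 11]
10 → replaces 11 → [6, 10]
8 → replaces 10 → [6, 8]
9 → extends → [6, 8, 9]
15 → extends → [6, 8, 9, 15]
20 → extends → [6, 8, 9, 15, 20]
6 → already a tail → [6, 8, 9, 15, 20]
Length 5; one witness is 6, 8, 9, 15, 20.

6, 8, 9, 15, 20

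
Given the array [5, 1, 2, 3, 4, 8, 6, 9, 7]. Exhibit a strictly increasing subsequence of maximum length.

1, 2, 3, 4, 8, 9

Patience tails give the LIS length; then backtrack through the dp parents:
5 → extends → [5]
1 → replaces 5 → [1]
2 → extends → [1, 2]
3 → extends → [1, 2, 3]
4 → extends → [1, 2, 3, 4]
8 → extends → [1, 2, 3, 4, 8]
6 → replaces 8 → [1, 2, 3, 4, 6]
9 → extends → [1, 2, 3, 4, 6, 9]
7 → replaces 9 → [1, 2, 3, 4, 6, 7]
Length 6; one witness is 1, 2, 3, 4, 8, 9.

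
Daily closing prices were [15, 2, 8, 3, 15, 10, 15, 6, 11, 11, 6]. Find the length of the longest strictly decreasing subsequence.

3

Negate each value so 'decreasing' becomes 'increasing', then run patience tails on the negated sequence:
-15 → extends → [-15]
-2 → extends → [-15, -2]
-8 → replaces -2 → [-15, -8]
-3 → extends → [-15, -8, -3]
-15 → already a tail → [-15, -8, -3]
-10 → replaces -8 → [-15, -10, -3]
-15 → already a tail → [-15, -10, -3]
-6 → replaces -3 → [-15, -10, -6]
-11 → replaces -10 → [-15, -11, -6]
-11 → already a tail → [-15, -11, -6]
-6 → already a tail → [-15, -11, -6]
Three tails, so the longest strictly decreasing subsequence of the original has length 3.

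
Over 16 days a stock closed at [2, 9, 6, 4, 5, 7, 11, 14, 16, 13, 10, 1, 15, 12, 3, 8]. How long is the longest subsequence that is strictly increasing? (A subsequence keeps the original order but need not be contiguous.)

7

Let dp[i] be the length of the longest such subsequence ending at index i:
i:      1  2  3  4  5  6  7  8  9 10 11 12 13 14 15 16
a[i]:   2  9  6  4  5  7 11 14 16 13 10  1 15 12  3  8
dp:     1  2  2  2  3  4  5  6  7  6  5  1  7  6  2  5
Maximum dp value is 7.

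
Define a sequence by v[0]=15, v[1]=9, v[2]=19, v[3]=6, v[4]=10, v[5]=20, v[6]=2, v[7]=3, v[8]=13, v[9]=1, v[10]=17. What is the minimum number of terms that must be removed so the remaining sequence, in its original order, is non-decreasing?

Fewest deletions = n − (longest non-decreasing subsequence).
Patience tails:
15 → extends → [15]
9 → replaces 15 → [9]
19 → extends → [9, 19]
6 → replaces 9 → [6, 19]
10 → replaces 19 → [6, 10]
20 → extends → [6, 10, 20]
2 → replaces 6 → [2, 10, 20]
3 → replaces 10 → [2, 3, 20]
13 → replaces 20 → [2, 3, 13]
1 → replaces 2 → [1, 3, 13]
17 → extends → [1, 3, 13, 17]
Longest non-decreasing subsequence has length 4, so deletions = 11 − 4 = 7.

7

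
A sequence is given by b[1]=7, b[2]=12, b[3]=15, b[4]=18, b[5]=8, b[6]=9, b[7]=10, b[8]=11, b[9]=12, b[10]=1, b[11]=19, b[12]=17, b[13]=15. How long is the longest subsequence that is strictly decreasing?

3

Negate each value so 'decreasing' becomes 'increasing', then run patience tails on the negated sequence:
-7 → extends → [-7]
-12 → replaces -7 → [-12]
-15 → replaces -12 → [-15]
-18 → replaces -15 → [-18]
-8 → extends → [-18, -8]
-9 → replaces -8 → [-18, -9]
-10 → replaces -9 → [-18, -10]
-11 → replaces -10 → [-18, -11]
-12 → replaces -11 → [-18, -12]
-1 → extends → [-18, -12, -1]
-19 → replaces -18 → [-19, -12, -1]
-17 → replaces -12 → [-19, -17, -1]
-15 → replaces -1 → [-19, -17, -15]
Three tails, so the longest strictly decreasing subsequence of the original has length 3.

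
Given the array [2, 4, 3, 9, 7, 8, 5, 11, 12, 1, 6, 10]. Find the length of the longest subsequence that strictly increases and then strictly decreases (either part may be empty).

7

inc[i] = longest strictly increasing subsequence ending at i; dec[i] = longest strictly decreasing subsequence starting at i:
i:      1  2  3  4  5  6  7  8  9 10 11 12
a[i]:   2  4  3  9  7  8  5 11 12  1  6 10
inc:    1  2  2  3  3  4  3  5  6  1  4  5
dec:    2  3  2  4  3  3  2  2  2  1  1  1
Best peak at i=9 (value 12): inc=6, dec=2, length 6+2−1 = 7.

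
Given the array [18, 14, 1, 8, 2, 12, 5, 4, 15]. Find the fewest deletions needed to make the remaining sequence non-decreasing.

5

Fewest deletions = n − (longest non-decreasing subsequence).
i:      1  2  3  4  5  6  7  8  9
a[i]:  18 14  1  8  2 12  5  4 15
dp:     1  1  1  2  2  3  3  3  4
max dp = 4, so deletions = 9 − 4 = 5.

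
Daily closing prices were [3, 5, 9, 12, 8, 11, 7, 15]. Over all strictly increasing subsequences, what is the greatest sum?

Let S[i] be the best sum of a strictly increasing subsequence ending at i:
i:      1  2  3  4  5  6  7  8
a[i]:   3  5  9 12  8 11  7 15
S:      3  8 17 29 16 28 15 44
Maximum is 44 (e.g. 3 + 5 + 9 + 12 + 15).

44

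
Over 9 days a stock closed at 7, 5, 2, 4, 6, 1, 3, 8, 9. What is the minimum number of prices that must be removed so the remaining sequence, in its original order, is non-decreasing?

4

Fewest deletions = n − (longest non-decreasing subsequence).
i:     1 2 3 4 5 6 7 8 9
a[i]:  7 5 2 4 6 1 3 8 9
dp:    1 1 1 2 3 1 2 4 5
max dp = 5, so deletions = 9 − 5 = 4.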